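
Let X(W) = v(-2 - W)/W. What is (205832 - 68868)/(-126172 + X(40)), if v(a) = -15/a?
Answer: -15339968/14131263 ≈ -1.0855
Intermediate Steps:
X(W) = -15/(W*(-2 - W)) (X(W) = (-15/(-2 - W))/W = -15/(W*(-2 - W)))
(205832 - 68868)/(-126172 + X(40)) = (205832 - 68868)/(-126172 + 15/(40*(2 + 40))) = 136964/(-126172 + 15*(1/40)/42) = 136964/(-126172 + 15*(1/40)*(1/42)) = 136964/(-126172 + 1/112) = 136964/(-14131263/112) = 136964*(-112/14131263) = -15339968/14131263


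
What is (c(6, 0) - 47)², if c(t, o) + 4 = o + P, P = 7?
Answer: 1936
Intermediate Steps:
c(t, o) = 3 + o (c(t, o) = -4 + (o + 7) = -4 + (7 + o) = 3 + o)
(c(6, 0) - 47)² = ((3 + 0) - 47)² = (3 - 47)² = (-44)² = 1936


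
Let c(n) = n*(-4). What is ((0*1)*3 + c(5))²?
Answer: 400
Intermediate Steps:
c(n) = -4*n
((0*1)*3 + c(5))² = ((0*1)*3 - 4*5)² = (0*3 - 20)² = (0 - 20)² = (-20)² = 400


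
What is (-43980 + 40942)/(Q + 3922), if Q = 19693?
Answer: -3038/23615 ≈ -0.12865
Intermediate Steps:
(-43980 + 40942)/(Q + 3922) = (-43980 + 40942)/(19693 + 3922) = -3038/23615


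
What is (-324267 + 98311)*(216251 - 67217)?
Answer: -33675126504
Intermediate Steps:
(-324267 + 98311)*(216251 - 67217) = -225956*149034 = -33675126504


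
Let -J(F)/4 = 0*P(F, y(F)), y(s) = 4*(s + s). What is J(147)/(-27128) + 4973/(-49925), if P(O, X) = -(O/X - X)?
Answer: -4973/49925 ≈ -0.099609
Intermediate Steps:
y(s) = 8*s (y(s) = 4*(2*s) = 8*s)
P(O, X) = X - O/X (P(O, X) = -(-X + O/X) = X - O/X)
J(F) = 0 (J(F) = -0*(8*F - F/(8*F)) = -0*(8*F - F*1/(8*F)) = -0*(8*F - ⅛) = -0*(-⅛ + 8*F) = -4*0 = 0)
J(147)/(-27128) + 4973/(-49925) = 0/(-27128) + 4973/(-49925) = 0*(-1/27128) + 4973*(-1/49925) = 0 - 4973/49925 = -4973/49925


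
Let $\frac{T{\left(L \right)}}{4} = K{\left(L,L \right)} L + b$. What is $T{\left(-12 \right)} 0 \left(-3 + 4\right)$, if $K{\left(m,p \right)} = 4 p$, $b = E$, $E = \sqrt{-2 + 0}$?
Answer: $0$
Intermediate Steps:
$E = i \sqrt{2}$ ($E = \sqrt{-2} = i \sqrt{2} \approx 1.4142 i$)
$b = i \sqrt{2} \approx 1.4142 i$
$T{\left(L \right)} = 16 L^{2} + 4 i \sqrt{2}$ ($T{\left(L \right)} = 4 \left(4 L L + i \sqrt{2}\right) = 4 \left(4 L^{2} + i \sqrt{2}\right) = 16 L^{2} + 4 i \sqrt{2}$)
$T{\left(-12 \right)} 0 \left(-3 + 4\right) = \left(16 \left(-12\right)^{2} + 4 i \sqrt{2}\right) 0 \left(-3 + 4\right) = \left(16 \cdot 144 + 4 i \sqrt{2}\right) 0 \cdot 1 = \left(2304 + 4 i \sqrt{2}\right) 0 = 0$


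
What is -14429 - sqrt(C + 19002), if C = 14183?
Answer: -14429 - sqrt(33185) ≈ -14611.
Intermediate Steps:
-14429 - sqrt(C + 19002) = -14429 - sqrt(14183 + 19002) = -14429 - sqrt(33185)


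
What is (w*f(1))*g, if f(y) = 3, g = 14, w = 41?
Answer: 1722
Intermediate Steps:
(w*f(1))*g = (41*3)*14 = 123*14 = 1722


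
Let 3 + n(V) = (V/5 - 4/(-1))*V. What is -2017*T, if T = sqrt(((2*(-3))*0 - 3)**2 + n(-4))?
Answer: -2017*I*sqrt(170)/5 ≈ -5259.7*I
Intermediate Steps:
n(V) = -3 + V*(4 + V/5) (n(V) = -3 + (V/5 - 4/(-1))*V = -3 + (V*(1/5) - 4*(-1))*V = -3 + (V/5 + 4)*V = -3 + (4 + V/5)*V = -3 + V*(4 + V/5))
T = I*sqrt(170)/5 (T = sqrt(((2*(-3))*0 - 3)**2 + (-3 + 4*(-4) + (1/5)*(-4)**2)) = sqrt((-6*0 - 3)**2 + (-3 - 16 + (1/5)*16)) = sqrt((0 - 3)**2 + (-3 - 16 + 16/5)) = sqrt((-3)**2 - 79/5) = sqrt(9 - 79/5) = sqrt(-34/5) = I*sqrt(170)/5 ≈ 2.6077*I)
-2017*T = -2017*I*sqrt(170)/5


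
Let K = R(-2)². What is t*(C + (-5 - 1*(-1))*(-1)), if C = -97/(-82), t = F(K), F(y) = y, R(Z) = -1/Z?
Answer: 425/328 ≈ 1.2957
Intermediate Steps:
K = ¼ (K = (-1/(-2))² = (-1*(-½))² = (½)² = ¼ ≈ 0.25000)
t = ¼ ≈ 0.25000
C = 97/82 (C = -97*(-1/82) = 97/82 ≈ 1.1829)
t*(C + (-5 - 1*(-1))*(-1)) = (97/82 + (-5 - 1*(-1))*(-1))/4 = (97/82 + (-5 + 1)*(-1))/4 = (97/82 - 4*(-1))/4 = (97/82 + 4)/4 = (¼)*(425/82) = 425/328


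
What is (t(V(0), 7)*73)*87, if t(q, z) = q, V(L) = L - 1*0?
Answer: 0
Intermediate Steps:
V(L) = L (V(L) = L + 0 = L)
(t(V(0), 7)*73)*87 = (0*73)*87 = 0*87 = 0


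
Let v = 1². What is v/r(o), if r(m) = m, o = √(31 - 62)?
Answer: -I*√31/31 ≈ -0.17961*I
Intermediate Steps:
v = 1
o = I*√31 (o = √(-31) = I*√31 ≈ 5.5678*I)
v/r(o) = 1/(I*√31) = 1*(-I*√31/31) = -I*√31/31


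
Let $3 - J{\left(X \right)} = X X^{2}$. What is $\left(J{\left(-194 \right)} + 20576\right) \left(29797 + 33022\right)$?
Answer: $459958393697$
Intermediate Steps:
$J{\left(X \right)} = 3 - X^{3}$ ($J{\left(X \right)} = 3 - X X^{2} = 3 - X^{3}$)
$\left(J{\left(-194 \right)} + 20576\right) \left(29797 + 33022\right) = \left(\left(3 - \left(-194\right)^{3}\right) + 20576\right) \left(29797 + 33022\right) = \left(\left(3 - -7301384\right) + 20576\right) 62819 = \left(\left(3 + 7301384\right) + 20576\right) 62819 = \left(7301387 + 20576\right) 62819 = 7321963 \cdot 62819 = 459958393697$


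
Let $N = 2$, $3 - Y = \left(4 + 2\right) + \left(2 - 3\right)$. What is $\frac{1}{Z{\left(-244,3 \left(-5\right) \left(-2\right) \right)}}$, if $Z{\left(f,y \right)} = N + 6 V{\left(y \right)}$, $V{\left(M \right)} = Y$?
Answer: $- \frac{1}{10} \approx -0.1$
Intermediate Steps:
$Y = -2$ ($Y = 3 - \left(\left(4 + 2\right) + \left(2 - 3\right)\right) = 3 - \left(6 + \left(2 - 3\right)\right) = 3 - \left(6 - 1\right) = 3 - 5 = -2$)
$V{\left(M \right)} = -2$
$Z{\left(f,y \right)} = -10$ ($Z{\left(f,y \right)} = 2 + 6 \left(-2\right) = 2 - 12 = -10$)
$\frac{1}{Z{\left(-244,3 \left(-5\right) \left(-2\right) \right)}} = \frac{1}{-10} = - \frac{1}{10}$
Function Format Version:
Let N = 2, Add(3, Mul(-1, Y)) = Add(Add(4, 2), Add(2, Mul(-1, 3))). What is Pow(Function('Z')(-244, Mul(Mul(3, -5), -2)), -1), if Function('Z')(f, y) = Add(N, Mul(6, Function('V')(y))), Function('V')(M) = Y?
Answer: Rational(-1, 10) ≈ -0.10000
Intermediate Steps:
Y = -2 (Y = Add(3, Mul(-1, Add(Add(4, 2), Add(2, Mul(-1, 3))))) = Add(3, Mul(-1, Add(6, Add(2, -3)))) = Add(3, Mul(-1, Add(6, -1))) = Add(3, Mul(-1, 5)) = Add(3, -5) = -2)
Function('V')(M) = -2
Function('Z')(f, y) = -10 (Function('Z')(f, y) = Add(2, Mul(6, -2)) = Add(2, -12) = -10)
Pow(Function('Z')(-244, Mul(Mul(3, -5), -2)), -1) = Pow(-10, -1) = Rational(-1, 10)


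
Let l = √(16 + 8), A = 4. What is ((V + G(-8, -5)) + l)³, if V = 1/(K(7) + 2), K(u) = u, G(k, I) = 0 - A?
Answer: -246995/729 + 3746*√6/27 ≈ 1.0306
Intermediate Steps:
G(k, I) = -4 (G(k, I) = 0 - 1*4 = 0 - 4 = -4)
l = 2*√6 (l = √24 = 2*√6 ≈ 4.8990)
V = ⅑ (V = 1/(7 + 2) = 1/9 = ⅑ ≈ 0.11111)
((V + G(-8, -5)) + l)³ = ((⅑ - 4) + 2*√6)³ = (-35/9 + 2*√6)³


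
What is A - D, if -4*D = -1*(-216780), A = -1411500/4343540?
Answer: 11769836940/217177 ≈ 54195.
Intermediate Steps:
A = -70575/217177 (A = -1411500*1/4343540 = -70575/217177 ≈ -0.32497)
D = -54195 (D = -(-1)*(-216780)/4 = -¼*216780 = -54195)
A - D = -70575/217177 - 1*(-54195) = -70575/217177 + 54195 = 11769836940/217177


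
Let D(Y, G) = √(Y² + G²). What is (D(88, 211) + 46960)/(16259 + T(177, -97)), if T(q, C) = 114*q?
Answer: 46960/36437 + √52265/36437 ≈ 1.2951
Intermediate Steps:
D(Y, G) = √(G² + Y²)
(D(88, 211) + 46960)/(16259 + T(177, -97)) = (√(211² + 88²) + 46960)/(16259 + 114*177) = (√(44521 + 7744) + 46960)/(16259 + 20178) = (√52265 + 46960)/36437 = (46960 + √52265)*(1/36437) = 46960/36437 + √52265/36437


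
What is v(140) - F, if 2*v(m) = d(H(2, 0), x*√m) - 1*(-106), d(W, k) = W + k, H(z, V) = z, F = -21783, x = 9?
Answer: 21837 + 9*√35 ≈ 21890.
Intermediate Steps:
v(m) = 54 + 9*√m/2 (v(m) = ((2 + 9*√m) - 1*(-106))/2 = ((2 + 9*√m) + 106)/2 = (108 + 9*√m)/2 = 54 + 9*√m/2)
v(140) - F = (54 + 9*√140/2) - 1*(-21783) = (54 + 9*(2*√35)/2) + 21783 = (54 + 9*√35) + 21783 = 21837 + 9*√35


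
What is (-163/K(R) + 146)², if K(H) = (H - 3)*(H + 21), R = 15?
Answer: 3957542281/186624 ≈ 21206.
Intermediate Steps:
K(H) = (-3 + H)*(21 + H)
(-163/K(R) + 146)² = (-163/(-63 + 15² + 18*15) + 146)² = (-163/(-63 + 225 + 270) + 146)² = (-163/432 + 146)² = (62909/432)² = 3957542281/186624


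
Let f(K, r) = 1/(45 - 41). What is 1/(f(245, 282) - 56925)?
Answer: -4/227699 ≈ -1.7567e-5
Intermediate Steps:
f(K, r) = 1/4
1/(f(245, 282) - 56925) = 1/(1/4 - 56925) = 1/(-227699/4) = -4/227699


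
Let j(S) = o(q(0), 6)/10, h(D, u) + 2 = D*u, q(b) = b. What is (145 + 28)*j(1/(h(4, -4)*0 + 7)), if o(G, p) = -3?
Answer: -519/10 ≈ -51.900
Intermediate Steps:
h(D, u) = -2 + D*u
j(S) = -3/10
(145 + 28)*j(1/(h(4, -4)*0 + 7)) = (145 + 28)*(-3/10) = 173*(-3/10) = -519/10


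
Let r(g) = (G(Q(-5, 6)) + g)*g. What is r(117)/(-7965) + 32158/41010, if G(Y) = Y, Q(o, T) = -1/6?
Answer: -1353101/1451754 ≈ -0.93205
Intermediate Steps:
Q(o, T) = -1/6 (Q(o, T) = -1*1/6 = -1/6)
r(g) = g*(-1/6 + g) (r(g) = (-1/6 + g)*g = g*(-1/6 + g))
r(117)/(-7965) + 32158/41010 = (117*(-1/6 + 117))/(-7965) + 32158/41010 = (117*(701/6))*(-1/7965) + 32158*(1/41010) = (27339/2)*(-1/7965) + 16079/20505 = -9113/5310 + 16079/20505 = -1353101/1451754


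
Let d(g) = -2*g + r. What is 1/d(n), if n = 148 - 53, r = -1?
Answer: -1/191 ≈ -0.0052356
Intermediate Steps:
n = 95
d(g) = -1 - 2*g (d(g) = -2*g - 1 = -1 - 2*g)
1/d(n) = 1/(-1 - 2*95) = 1/(-1 - 190) = 1/(-191) = -1/191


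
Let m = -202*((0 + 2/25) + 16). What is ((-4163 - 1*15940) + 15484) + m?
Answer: -196679/25 ≈ -7867.2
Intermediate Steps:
m = -81204/25 (m = -202*((0 + 2*(1/25)) + 16) = -202*((0 + 2/25) + 16) = -202*(2/25 + 16) = -202*402/25 = -81204/25 ≈ -3248.2)
((-4163 - 1*15940) + 15484) + m = ((-4163 - 1*15940) + 15484) - 81204/25 = ((-4163 - 15940) + 15484) - 81204/25 = (-20103 + 15484) - 81204/25 = -4619 - 81204/25 = -196679/25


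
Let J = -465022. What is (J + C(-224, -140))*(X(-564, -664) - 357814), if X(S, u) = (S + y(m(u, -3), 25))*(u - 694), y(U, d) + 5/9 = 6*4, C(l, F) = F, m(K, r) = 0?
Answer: -525066182576/3 ≈ -1.7502e+11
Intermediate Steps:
y(U, d) = 211/9 (y(U, d) = -5/9 + 6*4 = -5/9 + 24 = 211/9)
X(S, u) = (-694 + u)*(211/9 + S) (X(S, u) = (S + 211/9)*(u - 694) = (211/9 + S)*(-694 + u) = (-694 + u)*(211/9 + S))
(J + C(-224, -140))*(X(-564, -664) - 357814) = (-465022 - 140)*((-146434/9 - 694*(-564) + (211/9)*(-664) - 564*(-664)) - 357814) = -465162*((-146434/9 + 391416 - 140104/9 + 374496) - 357814) = -465162*(6606670/9 - 357814) = -465162*3386344/9 = -525066182576/3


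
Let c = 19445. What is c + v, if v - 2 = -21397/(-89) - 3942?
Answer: 1401342/89 ≈ 15745.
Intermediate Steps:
v = -329263/89 (v = 2 + (-21397/(-89) - 3942) = 2 + (-21397*(-1/89) - 3942) = 2 + (21397/89 - 3942) = 2 - 329441/89 = -329263/89 ≈ -3699.6)
c + v = 19445 - 329263/89 = 1401342/89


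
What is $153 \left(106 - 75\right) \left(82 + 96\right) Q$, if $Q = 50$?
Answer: $42212700$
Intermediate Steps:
$153 \left(106 - 75\right) \left(82 + 96\right) Q = 153 \left(106 - 75\right) \left(82 + 96\right) 50 = 153 \cdot 31 \cdot 178 \cdot 50 = 153 \cdot 5518 \cdot 50 = 844254 \cdot 50 = 42212700$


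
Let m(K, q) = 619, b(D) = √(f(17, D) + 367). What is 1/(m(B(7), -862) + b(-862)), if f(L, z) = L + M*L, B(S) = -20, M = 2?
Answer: 619/382743 - √418/382743 ≈ 0.0015639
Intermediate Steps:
f(L, z) = 3*L (f(L, z) = L + 2*L = 3*L)
b(D) = √418 (b(D) = √(3*17 + 367) = √(51 + 367) = √418)
1/(m(B(7), -862) + b(-862)) = 1/(619 + √418)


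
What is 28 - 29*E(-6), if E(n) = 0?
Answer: 28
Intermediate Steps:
28 - 29*E(-6) = 28 - 29*0 = 28 + 0 = 28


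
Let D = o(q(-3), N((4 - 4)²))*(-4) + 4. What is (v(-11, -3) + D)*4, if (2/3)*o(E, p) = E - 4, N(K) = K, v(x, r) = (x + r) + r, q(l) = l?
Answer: 116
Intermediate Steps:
v(x, r) = x + 2*r (v(x, r) = (r + x) + r = x + 2*r)
o(E, p) = -6 + 3*E/2 (o(E, p) = 3*(E - 4)/2 = 3*(-4 + E)/2 = -6 + 3*E/2)
D = 46 (D = (-6 + (3/2)*(-3))*(-4) + 4 = (-6 - 9/2)*(-4) + 4 = -21/2*(-4) + 4 = 42 + 4 = 46)
(v(-11, -3) + D)*4 = ((-11 + 2*(-3)) + 46)*4 = ((-11 - 6) + 46)*4 = (-17 + 46)*4 = 29*4 = 116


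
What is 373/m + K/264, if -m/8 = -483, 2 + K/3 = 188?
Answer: 93941/42504 ≈ 2.2102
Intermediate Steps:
K = 558 (K = -6 + 3*188 = -6 + 564 = 558)
m = 3864 (m = -8*(-483) = 3864)
373/m + K/264 = 373/3864 + 558/264 = 373*(1/3864) + 558*(1/264) = 373/3864 + 93/44 = 93941/42504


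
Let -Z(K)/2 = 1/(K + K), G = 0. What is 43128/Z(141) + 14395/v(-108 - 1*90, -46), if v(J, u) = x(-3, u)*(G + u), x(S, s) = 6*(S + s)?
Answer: -82240078757/13524 ≈ -6.0810e+6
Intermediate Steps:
x(S, s) = 6*S + 6*s
Z(K) = -1/K (Z(K) = -2/(K + K) = -2*1/(2*K) = -1/K)
v(J, u) = u*(-18 + 6*u) (v(J, u) = (6*(-3) + 6*u)*(0 + u) = (-18 + 6*u)*u = u*(-18 + 6*u))
43128/Z(141) + 14395/v(-108 - 1*90, -46) = 43128/((-1/141)) + 14395/((6*(-46)*(-3 - 46))) = 43128/((-1*1/141)) + 14395/((6*(-46)*(-49))) = 43128/(-1/141) + 14395/13524 = 43128*(-141) + 14395*(1/13524) = -6081048 + 14395/13524 = -82240078757/13524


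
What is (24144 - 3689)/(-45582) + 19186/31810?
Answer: 111931351/724981710 ≈ 0.15439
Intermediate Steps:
(24144 - 3689)/(-45582) + 19186/31810 = 20455*(-1/45582) + 19186*(1/31810) = -20455/45582 + 9593/15905 = 111931351/724981710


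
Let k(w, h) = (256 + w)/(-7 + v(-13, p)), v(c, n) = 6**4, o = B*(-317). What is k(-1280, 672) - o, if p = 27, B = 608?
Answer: 248435680/1289 ≈ 1.9274e+5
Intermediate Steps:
o = -192736 (o = 608*(-317) = -192736)
v(c, n) = 1296
k(w, h) = 256/1289 + w/1289 (k(w, h) = (256 + w)/(-7 + 1296) = (256 + w)/1289 = (256 + w)*(1/1289) = 256/1289 + w/1289)
k(-1280, 672) - o = (256/1289 + (1/1289)*(-1280)) - 1*(-192736) = (256/1289 - 1280/1289) + 192736 = -1024/1289 + 192736 = 248435680/1289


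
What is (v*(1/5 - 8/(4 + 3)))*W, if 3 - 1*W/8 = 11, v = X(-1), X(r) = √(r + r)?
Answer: 2112*I*√2/35 ≈ 85.338*I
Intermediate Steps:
X(r) = √2*√r (X(r) = √(2*r) = √2*√r)
v = I*√2 (v = √2*√(-1) = √2*I = I*√2 ≈ 1.4142*I)
W = -64 (W = 24 - 8*11 = 24 - 88 = -64)
(v*(1/5 - 8/(4 + 3)))*W = ((I*√2)*(1/5 - 8/(4 + 3)))*(-64) = ((I*√2)*(1*(⅕) - 8/7))*(-64) = ((I*√2)*(⅕ - 8*⅐))*(-64) = ((I*√2)*(⅕ - 8/7))*(-64) = ((I*√2)*(-33/35))*(-64) = -33*I*√2/35*(-64) = 2112*I*√2/35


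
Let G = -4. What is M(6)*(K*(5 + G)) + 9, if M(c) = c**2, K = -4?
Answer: -135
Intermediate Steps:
M(6)*(K*(5 + G)) + 9 = 6**2*(-4*(5 - 4)) + 9 = 36*(-4*1) + 9 = 36*(-4) + 9 = -144 + 9 = -135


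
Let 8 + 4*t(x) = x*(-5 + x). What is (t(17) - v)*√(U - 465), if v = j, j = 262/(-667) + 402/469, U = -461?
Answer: 226613*I*√926/4669 ≈ 1477.0*I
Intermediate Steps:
j = 2168/4669 (j = 262*(-1/667) + 402*(1/469) = -262/667 + 6/7 = 2168/4669 ≈ 0.46434)
t(x) = -2 + x*(-5 + x)/4 (t(x) = -2 + (x*(-5 + x))/4 = -2 + x*(-5 + x)/4)
v = 2168/4669 ≈ 0.46434
(t(17) - v)*√(U - 465) = ((-2 - 5/4*17 + (¼)*17²) - 1*2168/4669)*√(-461 - 465) = ((-2 - 85/4 + (¼)*289) - 2168/4669)*√(-926) = ((-2 - 85/4 + 289/4) - 2168/4669)*(I*√926) = (49 - 2168/4669)*(I*√926) = 226613*(I*√926)/4669 = 226613*I*√926/4669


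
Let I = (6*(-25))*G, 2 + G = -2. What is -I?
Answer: -600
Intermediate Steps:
G = -4 (G = -2 - 2 = -4)
I = 600 (I = (6*(-25))*(-4) = -150*(-4) = 600)
-I = -1*600 = -600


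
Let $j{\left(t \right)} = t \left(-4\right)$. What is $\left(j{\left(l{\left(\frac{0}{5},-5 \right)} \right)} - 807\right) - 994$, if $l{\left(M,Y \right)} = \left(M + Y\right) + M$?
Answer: $-1781$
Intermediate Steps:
$l{\left(M,Y \right)} = Y + 2 M$
$j{\left(t \right)} = - 4 t$
$\left(j{\left(l{\left(\frac{0}{5},-5 \right)} \right)} - 807\right) - 994 = \left(- 4 \left(-5 + 2 \cdot \frac{0}{5}\right) - 807\right) - 994 = \left(- 4 \left(-5 + 2 \cdot 0 \cdot \frac{1}{5}\right) - 807\right) - 994 = \left(- 4 \left(-5 + 2 \cdot 0\right) - 807\right) - 994 = \left(- 4 \left(-5 + 0\right) - 807\right) - 994 = \left(\left(-4\right) \left(-5\right) - 807\right) - 994 = \left(20 - 807\right) - 994 = -787 - 994 = -1781$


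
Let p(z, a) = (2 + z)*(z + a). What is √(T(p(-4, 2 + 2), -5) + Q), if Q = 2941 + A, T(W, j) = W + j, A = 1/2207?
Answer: √14300814871/2207 ≈ 54.185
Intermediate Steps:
A = 1/2207 ≈ 0.00045310
p(z, a) = (2 + z)*(a + z)
Q = 6490788/2207 (Q = 2941 + 1/2207 = 6490788/2207 ≈ 2941.0)
√(T(p(-4, 2 + 2), -5) + Q) = √((((-4)² + 2*(2 + 2) + 2*(-4) + (2 + 2)*(-4)) - 5) + 6490788/2207) = √(((16 + 2*4 - 8 + 4*(-4)) - 5) + 6490788/2207) = √(((16 + 8 - 8 - 16) - 5) + 6490788/2207) = √((0 - 5) + 6490788/2207) = √(-5 + 6490788/2207) = √(6479753/2207) = √14300814871/2207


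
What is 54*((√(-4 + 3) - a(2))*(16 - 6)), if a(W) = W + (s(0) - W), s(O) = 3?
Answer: -1620 + 540*I ≈ -1620.0 + 540.0*I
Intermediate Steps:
a(W) = 3 (a(W) = W + (3 - W) = 3)
54*((√(-4 + 3) - a(2))*(16 - 6)) = 54*((√(-4 + 3) - 1*3)*(16 - 6)) = 54*((√(-1) - 3)*10) = 54*((I - 3)*10) = 54*((-3 + I)*10) = 54*(-30 + 10*I) = -1620 + 540*I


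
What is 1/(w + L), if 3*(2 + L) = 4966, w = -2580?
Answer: -3/2780 ≈ -0.0010791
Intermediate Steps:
L = 4960/3 (L = -2 + (⅓)*4966 = -2 + 4966/3 = 4960/3 ≈ 1653.3)
1/(w + L) = 1/(-2580 + 4960/3) = 1/(-2780/3) = -3/2780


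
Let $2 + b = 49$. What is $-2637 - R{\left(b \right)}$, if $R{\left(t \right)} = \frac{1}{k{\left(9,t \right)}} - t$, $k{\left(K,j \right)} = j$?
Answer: $- \frac{121731}{47} \approx -2590.0$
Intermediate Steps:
$b = 47$ ($b = -2 + 49 = 47$)
$R{\left(t \right)} = \frac{1}{t} - t$
$-2637 - R{\left(b \right)} = -2637 - \left(\frac{1}{47} - 47\right) = -2637 - - \frac{2208}{47} = -2637 + \frac{2208}{47} = - \frac{121731}{47}$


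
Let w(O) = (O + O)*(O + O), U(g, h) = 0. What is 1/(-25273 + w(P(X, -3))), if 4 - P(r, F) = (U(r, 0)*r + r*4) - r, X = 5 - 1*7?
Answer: -1/24873 ≈ -4.0204e-5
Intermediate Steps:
X = -2 (X = 5 - 7 = -2)
P(r, F) = 4 - 3*r (P(r, F) = 4 - ((0*r + r*4) - r) = 4 - ((0 + 4*r) - r) = 4 - (4*r - r) = 4 - 3*r)
w(O) = 4*O² (w(O) = (2*O)*(2*O) = 4*O²)
1/(-25273 + w(P(X, -3))) = 1/(-25273 + 4*(4 - 3*(-2))²) = 1/(-25273 + 4*(4 + 6)²) = 1/(-25273 + 4*10²) = 1/(-25273 + 4*100) = 1/(-25273 + 400) = 1/(-24873) = -1/24873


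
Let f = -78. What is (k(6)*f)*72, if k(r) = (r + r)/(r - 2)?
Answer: -16848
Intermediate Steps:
k(r) = 2*r/(-2 + r) (k(r) = (2*r)/(-2 + r) = 2*r/(-2 + r))
(k(6)*f)*72 = ((2*6/(-2 + 6))*(-78))*72 = ((2*6/4)*(-78))*72 = ((2*6*(¼))*(-78))*72 = (3*(-78))*72 = -234*72 = -16848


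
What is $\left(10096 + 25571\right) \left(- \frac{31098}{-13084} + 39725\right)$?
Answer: $\frac{9269728429833}{6542} \approx 1.417 \cdot 10^{9}$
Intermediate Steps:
$\left(10096 + 25571\right) \left(- \frac{31098}{-13084} + 39725\right) = 35667 \left(\left(-31098\right) \left(- \frac{1}{13084}\right) + 39725\right) = 35667 \left(\frac{15549}{6542} + 39725\right) = 35667 \cdot \frac{259896499}{6542} = \frac{9269728429833}{6542}$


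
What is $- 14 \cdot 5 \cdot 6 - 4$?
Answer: $-424$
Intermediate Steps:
$- 14 \cdot 5 \cdot 6 - 4 = \left(-14\right) 30 - 4 = -420 - 4 = -424$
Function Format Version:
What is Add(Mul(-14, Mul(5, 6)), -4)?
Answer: -424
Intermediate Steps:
Add(Mul(-14, Mul(5, 6)), -4) = Add(Mul(-14, 30), -4) = Add(-420, -4) = -424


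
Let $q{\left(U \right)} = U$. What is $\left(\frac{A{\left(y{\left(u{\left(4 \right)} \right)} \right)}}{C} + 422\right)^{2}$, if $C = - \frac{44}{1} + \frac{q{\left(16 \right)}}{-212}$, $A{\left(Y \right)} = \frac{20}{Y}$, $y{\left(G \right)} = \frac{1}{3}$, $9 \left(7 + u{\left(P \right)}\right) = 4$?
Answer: $\frac{60345396409}{341056} \approx 1.7694 \cdot 10^{5}$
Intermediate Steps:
$u{\left(P \right)} = - \frac{59}{9}$ ($u{\left(P \right)} = -7 + \frac{1}{9} \cdot 4 = -7 + \frac{4}{9} = - \frac{59}{9}$)
$y{\left(G \right)} = \frac{1}{3}$
$C = - \frac{2336}{53}$ ($C = - \frac{44}{1} + \frac{16}{-212} = \left(-44\right) 1 + 16 \left(- \frac{1}{212}\right) = -44 - \frac{4}{53} = - \frac{2336}{53} \approx -44.075$)
$\left(\frac{A{\left(y{\left(u{\left(4 \right)} \right)} \right)}}{C} + 422\right)^{2} = \left(\frac{20 \frac{1}{\frac{1}{3}}}{- \frac{2336}{53}} + 422\right)^{2} = \left(20 \cdot 3 \left(- \frac{53}{2336}\right) + 422\right)^{2} = \left(60 \left(- \frac{53}{2336}\right) + 422\right)^{2} = \left(- \frac{795}{584} + 422\right)^{2} = \left(\frac{245653}{584}\right)^{2} = \frac{60345396409}{341056}$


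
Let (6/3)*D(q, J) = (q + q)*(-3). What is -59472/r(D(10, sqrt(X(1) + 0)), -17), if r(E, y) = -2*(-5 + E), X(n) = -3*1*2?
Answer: -4248/5 ≈ -849.60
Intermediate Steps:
X(n) = -6 (X(n) = -3*2 = -6)
D(q, J) = -3*q (D(q, J) = ((q + q)*(-3))/2 = ((2*q)*(-3))/2 = (-6*q)/2 = -3*q)
r(E, y) = 10 - 2*E
-59472/r(D(10, sqrt(X(1) + 0)), -17) = -59472/(10 - (-6)*10) = -59472/(10 - 2*(-30)) = -59472/(10 + 60) = -59472/70 = -59472*1/70 = -4248/5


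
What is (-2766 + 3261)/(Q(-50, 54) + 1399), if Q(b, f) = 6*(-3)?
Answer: 495/1381 ≈ 0.35844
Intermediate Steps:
Q(b, f) = -18
(-2766 + 3261)/(Q(-50, 54) + 1399) = (-2766 + 3261)/(-18 + 1399) = 495/1381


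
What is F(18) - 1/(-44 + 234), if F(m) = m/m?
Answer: 189/190 ≈ 0.99474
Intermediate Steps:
F(m) = 1
F(18) - 1/(-44 + 234) = 1 - 1/(-44 + 234) = 1 - 1/190 = 189/190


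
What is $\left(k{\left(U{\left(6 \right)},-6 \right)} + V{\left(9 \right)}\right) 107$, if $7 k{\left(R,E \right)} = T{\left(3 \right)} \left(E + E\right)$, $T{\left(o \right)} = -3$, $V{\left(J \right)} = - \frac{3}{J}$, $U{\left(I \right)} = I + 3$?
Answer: $\frac{10807}{21} \approx 514.62$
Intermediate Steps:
$U{\left(I \right)} = 3 + I$
$k{\left(R,E \right)} = - \frac{6 E}{7}$ ($k{\left(R,E \right)} = \frac{\left(-3\right) \left(E + E\right)}{7} = \frac{\left(-3\right) 2 E}{7} = \frac{\left(-6\right) E}{7} = - \frac{6 E}{7}$)
$\left(k{\left(U{\left(6 \right)},-6 \right)} + V{\left(9 \right)}\right) 107 = \left(\left(- \frac{6}{7}\right) \left(-6\right) - \frac{3}{9}\right) 107 = \left(\frac{36}{7} - \frac{1}{3}\right) 107 = \frac{101}{21} \cdot 107 = \frac{10807}{21}$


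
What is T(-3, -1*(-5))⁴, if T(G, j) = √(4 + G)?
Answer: 1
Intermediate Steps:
T(-3, -1*(-5))⁴ = (√(4 - 3))⁴ = (√1)⁴ = 1⁴ = 1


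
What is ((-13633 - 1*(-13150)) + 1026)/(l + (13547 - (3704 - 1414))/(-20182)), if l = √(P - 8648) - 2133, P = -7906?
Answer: -471881162670438/1860860015303065 - 221171026332*I*√16554/1860860015303065 ≈ -0.25358 - 0.015292*I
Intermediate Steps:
l = -2133 + I*√16554 (l = √(-7906 - 8648) - 2133 = √(-16554) - 2133 = I*√16554 - 2133 = -2133 + I*√16554 ≈ -2133.0 + 128.66*I)
((-13633 - 1*(-13150)) + 1026)/(l + (13547 - (3704 - 1414))/(-20182)) = ((-13633 - 1*(-13150)) + 1026)/((-2133 + I*√16554) + (13547 - (3704 - 1414))/(-20182)) = ((-13633 + 13150) + 1026)/((-2133 + I*√16554) + (13547 - 1*2290)*(-1/20182)) = (-483 + 1026)/((-2133 + I*√16554) + (13547 - 2290)*(-1/20182)) = 543/((-2133 + I*√16554) + 11257*(-1/20182)) = 543/((-2133 + I*√16554) - 11257/20182) = 543/(-43059463/20182 + I*√16554)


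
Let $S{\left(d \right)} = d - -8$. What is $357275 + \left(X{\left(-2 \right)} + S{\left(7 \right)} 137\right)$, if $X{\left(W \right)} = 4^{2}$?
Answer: $359346$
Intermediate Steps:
$X{\left(W \right)} = 16$
$S{\left(d \right)} = 8 + d$ ($S{\left(d \right)} = d + 8 = 8 + d$)
$357275 + \left(X{\left(-2 \right)} + S{\left(7 \right)} 137\right) = 357275 + \left(16 + \left(8 + 7\right) 137\right) = 357275 + \left(16 + 15 \cdot 137\right) = 357275 + \left(16 + 2055\right) = 357275 + 2071 = 359346$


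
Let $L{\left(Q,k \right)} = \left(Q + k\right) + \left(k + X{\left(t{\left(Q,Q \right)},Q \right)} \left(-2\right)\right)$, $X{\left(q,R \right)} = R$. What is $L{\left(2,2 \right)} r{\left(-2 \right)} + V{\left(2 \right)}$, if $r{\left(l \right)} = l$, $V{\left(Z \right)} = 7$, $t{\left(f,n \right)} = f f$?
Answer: $3$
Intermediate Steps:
$t{\left(f,n \right)} = f^{2}$
$L{\left(Q,k \right)} = - Q + 2 k$ ($L{\left(Q,k \right)} = \left(Q + k\right) + \left(k + Q \left(-2\right)\right) = \left(Q + k\right) - \left(- k + 2 Q\right) = - Q + 2 k$)
$L{\left(2,2 \right)} r{\left(-2 \right)} + V{\left(2 \right)} = \left(\left(-1\right) 2 + 2 \cdot 2\right) \left(-2\right) + 7 = \left(-2 + 4\right) \left(-2\right) + 7 = 2 \left(-2\right) + 7 = -4 + 7 = 3$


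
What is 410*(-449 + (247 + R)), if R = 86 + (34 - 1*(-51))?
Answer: -12710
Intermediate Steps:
R = 171 (R = 86 + (34 + 51) = 86 + 85 = 171)
410*(-449 + (247 + R)) = 410*(-449 + (247 + 171)) = 410*(-449 + 418) = 410*(-31) = -12710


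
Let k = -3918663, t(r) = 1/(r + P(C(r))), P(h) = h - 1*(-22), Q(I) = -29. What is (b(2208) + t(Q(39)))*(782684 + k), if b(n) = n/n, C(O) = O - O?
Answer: -2687982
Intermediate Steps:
C(O) = 0
P(h) = 22 + h (P(h) = h + 22 = 22 + h)
b(n) = 1
t(r) = 1/(22 + r) (t(r) = 1/(r + (22 + 0)) = 1/(r + 22) = 1/(22 + r))
(b(2208) + t(Q(39)))*(782684 + k) = (1 + 1/(22 - 29))*(782684 - 3918663) = (1 + 1/(-7))*(-3135979) = (1 - ⅐)*(-3135979) = (6/7)*(-3135979) = -2687982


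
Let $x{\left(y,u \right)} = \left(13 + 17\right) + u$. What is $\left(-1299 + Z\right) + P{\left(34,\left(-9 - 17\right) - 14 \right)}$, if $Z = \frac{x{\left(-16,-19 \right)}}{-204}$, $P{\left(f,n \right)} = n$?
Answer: $- \frac{273167}{204} \approx -1339.1$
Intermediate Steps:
$x{\left(y,u \right)} = 30 + u$
$Z = - \frac{11}{204}$ ($Z = \frac{30 - 19}{-204} = 11 \left(- \frac{1}{204}\right) = - \frac{11}{204} \approx -0.053922$)
$\left(-1299 + Z\right) + P{\left(34,\left(-9 - 17\right) - 14 \right)} = \left(-1299 - \frac{11}{204}\right) - 40 = - \frac{265007}{204} - 40 = - \frac{273167}{204}$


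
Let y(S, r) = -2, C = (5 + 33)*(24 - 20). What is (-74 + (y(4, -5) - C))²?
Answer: 51984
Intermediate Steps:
C = 152 (C = 38*4 = 152)
(-74 + (y(4, -5) - C))² = (-74 + (-2 - 1*152))² = (-74 + (-2 - 152))² = (-74 - 154)² = (-228)² = 51984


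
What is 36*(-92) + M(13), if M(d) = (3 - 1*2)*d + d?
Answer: -3286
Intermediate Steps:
M(d) = 2*d (M(d) = (3 - 2)*d + d = 1*d + d = d + d = 2*d)
36*(-92) + M(13) = 36*(-92) + 2*13 = -3312 + 26 = -3286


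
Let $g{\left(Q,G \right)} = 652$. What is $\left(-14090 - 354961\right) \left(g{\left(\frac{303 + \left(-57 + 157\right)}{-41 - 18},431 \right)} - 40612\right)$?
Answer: $14747277960$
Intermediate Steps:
$\left(-14090 - 354961\right) \left(g{\left(\frac{303 + \left(-57 + 157\right)}{-41 - 18},431 \right)} - 40612\right) = \left(-14090 - 354961\right) \left(652 - 40612\right) = - 369051 \left(652 - 40612\right) = \left(-369051\right) \left(-39960\right) = 14747277960$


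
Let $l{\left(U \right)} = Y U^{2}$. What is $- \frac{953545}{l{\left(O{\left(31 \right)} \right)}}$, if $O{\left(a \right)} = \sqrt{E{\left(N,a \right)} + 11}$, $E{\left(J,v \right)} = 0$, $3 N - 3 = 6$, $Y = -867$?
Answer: $\frac{953545}{9537} \approx 99.984$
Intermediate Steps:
$N = 3$ ($N = 1 + \frac{1}{3} \cdot 6 = 1 + 2 = 3$)
$O{\left(a \right)} = \sqrt{11}$ ($O{\left(a \right)} = \sqrt{0 + 11} = \sqrt{11}$)
$l{\left(U \right)} = - 867 U^{2}$
$- \frac{953545}{l{\left(O{\left(31 \right)} \right)}} = - \frac{953545}{\left(-867\right) \left(\sqrt{11}\right)^{2}} = - \frac{953545}{\left(-867\right) 11} = - \frac{953545}{-9537} = \left(-953545\right) \left(- \frac{1}{9537}\right) = \frac{953545}{9537}$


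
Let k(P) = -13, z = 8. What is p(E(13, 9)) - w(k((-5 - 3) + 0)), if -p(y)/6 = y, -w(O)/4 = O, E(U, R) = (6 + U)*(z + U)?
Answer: -2446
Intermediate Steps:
E(U, R) = (6 + U)*(8 + U)
w(O) = -4*O
p(y) = -6*y
p(E(13, 9)) - w(k((-5 - 3) + 0)) = -6*(48 + 13² + 14*13) - (-4)*(-13) = -6*(48 + 169 + 182) - 1*52 = -6*399 - 52 = -2394 - 52 = -2446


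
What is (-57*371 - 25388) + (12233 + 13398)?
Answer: -20904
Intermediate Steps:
(-57*371 - 25388) + (12233 + 13398) = (-21147 - 25388) + 25631 = -46535 + 25631 = -20904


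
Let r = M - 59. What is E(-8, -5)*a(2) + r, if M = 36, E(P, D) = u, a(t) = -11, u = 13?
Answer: -166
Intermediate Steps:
E(P, D) = 13
r = -23 (r = 36 - 59 = -23)
E(-8, -5)*a(2) + r = 13*(-11) - 23 = -143 - 23 = -166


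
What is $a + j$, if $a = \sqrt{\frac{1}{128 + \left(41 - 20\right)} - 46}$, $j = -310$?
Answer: $-310 + \frac{i \sqrt{1021097}}{149} \approx -310.0 + 6.7818 i$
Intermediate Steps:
$a = \frac{i \sqrt{1021097}}{149}$ ($a = \sqrt{\frac{1}{128 + 21} - 46} = \sqrt{\frac{1}{149} - 46} = \sqrt{- \frac{6853}{149}} = \frac{i \sqrt{1021097}}{149} \approx 6.7818 i$)
$a + j = \frac{i \sqrt{1021097}}{149} - 310 = -310 + \frac{i \sqrt{1021097}}{149}$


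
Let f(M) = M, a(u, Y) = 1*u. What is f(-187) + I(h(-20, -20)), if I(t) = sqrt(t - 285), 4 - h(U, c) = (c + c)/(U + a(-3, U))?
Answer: -187 + I*sqrt(149569)/23 ≈ -187.0 + 16.815*I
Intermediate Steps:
a(u, Y) = u
h(U, c) = 4 - 2*c/(-3 + U) (h(U, c) = 4 - (c + c)/(U - 3) = 4 - 2*c/(-3 + U))
I(t) = sqrt(-285 + t)
f(-187) + I(h(-20, -20)) = -187 + sqrt(-285 + 2*(-6 - 1*(-20) + 2*(-20))/(-3 - 20)) = -187 + sqrt(-285 + 2*(-6 + 20 - 40)/(-23)) = -187 + sqrt(-285 + 2*(-1/23)*(-26)) = -187 + sqrt(-285 + 52/23) = -187 + sqrt(-6503/23) = -187 + I*sqrt(149569)/23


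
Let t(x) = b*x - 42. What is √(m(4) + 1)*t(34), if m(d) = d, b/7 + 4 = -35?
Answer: -9324*√5 ≈ -20849.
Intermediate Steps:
b = -273 (b = -28 + 7*(-35) = -28 - 245 = -273)
t(x) = -42 - 273*x (t(x) = -273*x - 42 = -42 - 273*x)
√(m(4) + 1)*t(34) = √(4 + 1)*(-42 - 273*34) = √5*(-42 - 9282) = √5*(-9324) = -9324*√5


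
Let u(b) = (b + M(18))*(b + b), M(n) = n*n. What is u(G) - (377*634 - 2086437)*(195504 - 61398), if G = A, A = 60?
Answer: 247750018494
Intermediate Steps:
M(n) = n²
G = 60
u(b) = 2*b*(324 + b) (u(b) = (b + 18²)*(b + b) = (b + 324)*(2*b) = (324 + b)*(2*b) = 2*b*(324 + b))
u(G) - (377*634 - 2086437)*(195504 - 61398) = 2*60*(324 + 60) - (377*634 - 2086437)*(195504 - 61398) = 2*60*384 - (239018 - 2086437)*134106 = 46080 - (-1847419)*134106 = 46080 - 1*(-247749972414) = 46080 + 247749972414 = 247750018494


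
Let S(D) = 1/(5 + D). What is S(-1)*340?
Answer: 85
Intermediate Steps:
S(-1)*340 = 340/(5 - 1) = 340/4 = (¼)*340 = 85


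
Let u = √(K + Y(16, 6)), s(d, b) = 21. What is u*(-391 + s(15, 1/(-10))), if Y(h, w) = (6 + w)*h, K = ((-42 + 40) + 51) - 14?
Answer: -370*√227 ≈ -5574.6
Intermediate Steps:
K = 35 (K = (-2 + 51) - 14 = 49 - 14 = 35)
Y(h, w) = h*(6 + w)
u = √227 (u = √(35 + 16*(6 + 6)) = √(35 + 16*12) = √(35 + 192) = √227 ≈ 15.067)
u*(-391 + s(15, 1/(-10))) = √227*(-391 + 21) = √227*(-370) = -370*√227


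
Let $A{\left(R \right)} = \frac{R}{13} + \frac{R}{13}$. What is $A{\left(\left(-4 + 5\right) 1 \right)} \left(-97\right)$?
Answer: $- \frac{194}{13} \approx -14.923$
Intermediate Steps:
$A{\left(R \right)} = \frac{2 R}{13}$ ($A{\left(R \right)} = R \frac{1}{13} + R \frac{1}{13} = \frac{R}{13} + \frac{R}{13} = \frac{2 R}{13}$)
$A{\left(\left(-4 + 5\right) 1 \right)} \left(-97\right) = \frac{2 \left(-4 + 5\right) 1}{13} \left(-97\right) = \frac{2 \cdot 1 \cdot 1}{13} \left(-97\right) = \frac{2}{13} \cdot 1 \left(-97\right) = \frac{2}{13} \left(-97\right) = - \frac{194}{13}$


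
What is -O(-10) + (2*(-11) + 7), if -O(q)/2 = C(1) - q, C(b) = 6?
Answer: 17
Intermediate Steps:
O(q) = -12 + 2*q (O(q) = -2*(6 - q) = -12 + 2*q)
-O(-10) + (2*(-11) + 7) = -(-12 + 2*(-10)) + (2*(-11) + 7) = -(-12 - 20) + (-22 + 7) = -1*(-32) - 15 = 32 - 15 = 17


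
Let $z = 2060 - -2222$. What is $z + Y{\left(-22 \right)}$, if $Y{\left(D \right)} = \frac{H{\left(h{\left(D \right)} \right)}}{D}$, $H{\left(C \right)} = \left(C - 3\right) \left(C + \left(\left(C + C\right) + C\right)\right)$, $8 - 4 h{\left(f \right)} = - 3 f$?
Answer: $\frac{93189}{22} \approx 4235.9$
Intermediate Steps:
$h{\left(f \right)} = 2 + \frac{3 f}{4}$ ($h{\left(f \right)} = 2 - \frac{\left(-3\right) f}{4} = 2 + \frac{3 f}{4}$)
$H{\left(C \right)} = 4 C \left(-3 + C\right)$ ($H{\left(C \right)} = \left(-3 + C\right) \left(C + \left(2 C + C\right)\right) = \left(-3 + C\right) \left(C + 3 C\right) = \left(-3 + C\right) 4 C = 4 C \left(-3 + C\right)$)
$Y{\left(D \right)} = \frac{4 \left(-1 + \frac{3 D}{4}\right) \left(2 + \frac{3 D}{4}\right)}{D}$ ($Y{\left(D \right)} = \frac{4 \left(2 + \frac{3 D}{4}\right) \left(-3 + \left(2 + \frac{3 D}{4}\right)\right)}{D} = \frac{4 \left(2 + \frac{3 D}{4}\right) \left(-1 + \frac{3 D}{4}\right)}{D} = \frac{4 \left(-1 + \frac{3 D}{4}\right) \left(2 + \frac{3 D}{4}\right)}{D}$)
$z = 4282$ ($z = 2060 + 2222 = 4282$)
$z + Y{\left(-22 \right)} = 4282 + \left(3 - \frac{8}{-22} + \frac{9}{4} \left(-22\right)\right) = 4282 - \frac{1015}{22} = \frac{93189}{22}$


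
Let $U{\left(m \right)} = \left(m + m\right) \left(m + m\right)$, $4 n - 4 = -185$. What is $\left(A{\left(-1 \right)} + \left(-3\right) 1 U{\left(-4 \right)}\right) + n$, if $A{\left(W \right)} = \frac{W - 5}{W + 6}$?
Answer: $- \frac{4769}{20} \approx -238.45$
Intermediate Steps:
$n = - \frac{181}{4}$ ($n = 1 + \frac{1}{4} \left(-185\right) = 1 - \frac{185}{4} = - \frac{181}{4} \approx -45.25$)
$A{\left(W \right)} = \frac{-5 + W}{6 + W}$
$U{\left(m \right)} = 4 m^{2}$ ($U{\left(m \right)} = 2 m 2 m = 4 m^{2}$)
$\left(A{\left(-1 \right)} + \left(-3\right) 1 U{\left(-4 \right)}\right) + n = \left(\frac{-5 - 1}{6 - 1} + \left(-3\right) 1 \cdot 4 \left(-4\right)^{2}\right) - \frac{181}{4} = \left(\frac{1}{5} \left(-6\right) - 3 \cdot 4 \cdot 16\right) - \frac{181}{4} = \left(\frac{1}{5} \left(-6\right) - 192\right) - \frac{181}{4} = \left(- \frac{6}{5} - 192\right) - \frac{181}{4} = - \frac{966}{5} - \frac{181}{4} = - \frac{4769}{20}$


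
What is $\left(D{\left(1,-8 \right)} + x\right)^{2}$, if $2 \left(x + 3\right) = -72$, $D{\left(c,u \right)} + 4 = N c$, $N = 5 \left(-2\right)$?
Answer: $2809$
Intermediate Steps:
$N = -10$
$D{\left(c,u \right)} = -4 - 10 c$
$x = -39$ ($x = -3 + \frac{1}{2} \left(-72\right) = -3 - 36 = -39$)
$\left(D{\left(1,-8 \right)} + x\right)^{2} = \left(\left(-4 - 10\right) - 39\right)^{2} = \left(-14 - 39\right)^{2} = \left(-53\right)^{2} = 2809$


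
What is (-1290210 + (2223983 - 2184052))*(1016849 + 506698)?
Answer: -1904858819613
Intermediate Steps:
(-1290210 + (2223983 - 2184052))*(1016849 + 506698) = (-1290210 + 39931)*1523547 = -1250279*1523547 = -1904858819613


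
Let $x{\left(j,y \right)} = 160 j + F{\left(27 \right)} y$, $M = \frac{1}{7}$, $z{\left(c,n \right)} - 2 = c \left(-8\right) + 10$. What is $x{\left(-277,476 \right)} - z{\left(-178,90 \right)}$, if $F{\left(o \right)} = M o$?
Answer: $-43920$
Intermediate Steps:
$z{\left(c,n \right)} = 12 - 8 c$ ($z{\left(c,n \right)} = 2 + \left(c \left(-8\right) + 10\right) = 2 - \left(-10 + 8 c\right) = 12 - 8 c$)
$M = \frac{1}{7} \approx 0.14286$
$F{\left(o \right)} = \frac{o}{7}$
$x{\left(j,y \right)} = 160 j + \frac{27 y}{7}$ ($x{\left(j,y \right)} = 160 j + \frac{1}{7} \cdot 27 y = 160 j + \frac{27 y}{7}$)
$x{\left(-277,476 \right)} - z{\left(-178,90 \right)} = \left(160 \left(-277\right) + \frac{27}{7} \cdot 476\right) - \left(12 - -1424\right) = \left(-44320 + 1836\right) - \left(12 + 1424\right) = -42484 - 1436 = -43920$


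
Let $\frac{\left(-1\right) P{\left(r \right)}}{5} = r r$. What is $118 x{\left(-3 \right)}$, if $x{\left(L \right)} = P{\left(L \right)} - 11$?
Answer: $-6608$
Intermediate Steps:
$P{\left(r \right)} = - 5 r^{2}$ ($P{\left(r \right)} = - 5 r r = - 5 r^{2}$)
$x{\left(L \right)} = -11 - 5 L^{2}$ ($x{\left(L \right)} = - 5 L^{2} - 11 = -11 - 5 L^{2}$)
$118 x{\left(-3 \right)} = 118 \left(-11 - 5 \left(-3\right)^{2}\right) = 118 \left(-11 - 45\right) = 118 \left(-56\right) = -6608$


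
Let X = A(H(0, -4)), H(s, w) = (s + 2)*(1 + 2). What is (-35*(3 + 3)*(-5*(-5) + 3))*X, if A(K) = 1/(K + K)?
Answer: -490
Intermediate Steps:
H(s, w) = 6 + 3*s (H(s, w) = (2 + s)*3 = 6 + 3*s)
A(K) = 1/(2*K)
X = 1/12 (X = 1/(2*(6 + 3*0)) = 1/(2*(6 + 0)) = (1/2)/6 = (1/2)*(1/6) = 1/12 ≈ 0.083333)
(-35*(3 + 3)*(-5*(-5) + 3))*X = -35*(3 + 3)*(-5*(-5) + 3)*(1/12) = -210*(25 + 3)*(1/12) = -210*28*(1/12) = -35*168*(1/12) = -5880*1/12 = -490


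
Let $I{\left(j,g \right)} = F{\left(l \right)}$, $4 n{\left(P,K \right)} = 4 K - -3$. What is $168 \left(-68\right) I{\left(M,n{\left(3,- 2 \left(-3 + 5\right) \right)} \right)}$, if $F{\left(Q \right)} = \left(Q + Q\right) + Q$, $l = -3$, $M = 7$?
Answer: $102816$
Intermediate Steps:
$n{\left(P,K \right)} = \frac{3}{4} + K$ ($n{\left(P,K \right)} = \frac{4 K - -3}{4} = \frac{4 K + 3}{4} = \frac{3 + 4 K}{4} = \frac{3}{4} + K$)
$F{\left(Q \right)} = 3 Q$ ($F{\left(Q \right)} = 2 Q + Q = 3 Q$)
$I{\left(j,g \right)} = -9$ ($I{\left(j,g \right)} = 3 \left(-3\right) = -9$)
$168 \left(-68\right) I{\left(M,n{\left(3,- 2 \left(-3 + 5\right) \right)} \right)} = 168 \left(-68\right) \left(-9\right) = \left(-11424\right) \left(-9\right) = 102816$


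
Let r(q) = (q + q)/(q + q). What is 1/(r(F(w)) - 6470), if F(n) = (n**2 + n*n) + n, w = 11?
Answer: -1/6469 ≈ -0.00015458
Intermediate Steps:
F(n) = n + 2*n**2 (F(n) = (n**2 + n**2) + n = 2*n**2 + n = n + 2*n**2)
r(q) = 1 (r(q) = (2*q)/((2*q)) = (2*q)*(1/(2*q)) = 1)
1/(r(F(w)) - 6470) = 1/(1 - 6470) = 1/(-6469) = -1/6469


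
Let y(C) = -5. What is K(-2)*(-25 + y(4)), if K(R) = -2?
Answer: 60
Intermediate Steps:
K(-2)*(-25 + y(4)) = -2*(-25 - 5) = -2*(-30) = 60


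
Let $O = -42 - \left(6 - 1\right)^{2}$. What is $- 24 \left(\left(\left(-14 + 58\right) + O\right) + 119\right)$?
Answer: $-2304$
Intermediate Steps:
$O = -67$ ($O = -42 - \left(6 + \left(-4 + 3\right)\right)^{2} = -42 - \left(6 - 1\right)^{2} = -42 - 5^{2} = -42 - 25 = -67$)
$- 24 \left(\left(\left(-14 + 58\right) + O\right) + 119\right) = - 24 \left(\left(\left(-14 + 58\right) - 67\right) + 119\right) = - 24 \left(\left(44 - 67\right) + 119\right) = - 24 \left(-23 + 119\right) = \left(-24\right) 96 = -2304$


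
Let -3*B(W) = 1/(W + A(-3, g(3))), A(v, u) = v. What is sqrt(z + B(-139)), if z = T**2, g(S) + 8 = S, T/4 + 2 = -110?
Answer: sqrt(36422959530)/426 ≈ 448.00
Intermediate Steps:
T = -448 (T = -8 + 4*(-110) = -8 - 440 = -448)
g(S) = -8 + S
B(W) = -1/(3*(-3 + W)) (B(W) = -1/(3*(W - 3)) = -1/(3*(-3 + W)))
z = 200704 (z = (-448)**2 = 200704)
sqrt(z + B(-139)) = sqrt(200704 - 1/(-9 + 3*(-139))) = sqrt(200704 - 1/(-9 - 417)) = sqrt(200704 - 1/(-426)) = sqrt(200704 - 1*(-1/426)) = sqrt(200704 + 1/426) = sqrt(85499905/426) = sqrt(36422959530)/426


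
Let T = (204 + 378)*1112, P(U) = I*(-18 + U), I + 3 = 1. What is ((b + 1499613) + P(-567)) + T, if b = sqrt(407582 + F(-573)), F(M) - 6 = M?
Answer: 2147967 + sqrt(407015) ≈ 2.1486e+6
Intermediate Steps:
I = -2 (I = -3 + 1 = -2)
P(U) = 36 - 2*U (P(U) = -2*(-18 + U) = 36 - 2*U)
F(M) = 6 + M
b = sqrt(407015) (b = sqrt(407582 + (6 - 573)) = sqrt(407582 - 567) = sqrt(407015) ≈ 637.98)
T = 647184 (T = 582*1112 = 647184)
((b + 1499613) + P(-567)) + T = ((sqrt(407015) + 1499613) + (36 - 2*(-567))) + 647184 = ((1499613 + sqrt(407015)) + (36 + 1134)) + 647184 = ((1499613 + sqrt(407015)) + 1170) + 647184 = (1500783 + sqrt(407015)) + 647184 = 2147967 + sqrt(407015)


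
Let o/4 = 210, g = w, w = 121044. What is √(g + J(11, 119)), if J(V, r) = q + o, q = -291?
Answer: √121593 ≈ 348.70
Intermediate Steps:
g = 121044
o = 840 (o = 4*210 = 840)
J(V, r) = 549 (J(V, r) = -291 + 840 = 549)
√(g + J(11, 119)) = √(121044 + 549) = √121593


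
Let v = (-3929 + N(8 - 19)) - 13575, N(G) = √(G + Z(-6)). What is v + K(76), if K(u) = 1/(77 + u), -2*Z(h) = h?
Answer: -2678111/153 + 2*I*√2 ≈ -17504.0 + 2.8284*I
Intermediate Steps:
Z(h) = -h/2
N(G) = √(3 + G) (N(G) = √(G - ½*(-6)) = √(G + 3) = √(3 + G))
v = -17504 + 2*I*√2 (v = (-3929 + √(3 + (8 - 19))) - 13575 = (-3929 + √(3 - 11)) - 13575 = (-3929 + √(-8)) - 13575 = (-3929 + 2*I*√2) - 13575 = -17504 + 2*I*√2 ≈ -17504.0 + 2.8284*I)
v + K(76) = (-17504 + 2*I*√2) + 1/(77 + 76) = (-17504 + 2*I*√2) + 1/153 = -2678111/153 + 2*I*√2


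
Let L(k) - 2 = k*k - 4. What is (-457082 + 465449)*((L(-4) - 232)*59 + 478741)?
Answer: 3898009593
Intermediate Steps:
L(k) = -2 + k² (L(k) = 2 + (k*k - 4) = 2 + (k² - 4) = 2 + (-4 + k²) = -2 + k²)
(-457082 + 465449)*((L(-4) - 232)*59 + 478741) = (-457082 + 465449)*(((-2 + (-4)²) - 232)*59 + 478741) = 8367*(((-2 + 16) - 232)*59 + 478741) = 8367*((14 - 232)*59 + 478741) = 8367*(-218*59 + 478741) = 8367*(-12862 + 478741) = 8367*465879 = 3898009593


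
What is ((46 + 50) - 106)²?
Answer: 100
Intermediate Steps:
((46 + 50) - 106)² = (96 - 106)² = (-10)² = 100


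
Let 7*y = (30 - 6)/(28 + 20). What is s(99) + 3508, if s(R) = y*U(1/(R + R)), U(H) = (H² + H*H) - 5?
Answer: 962595415/274428 ≈ 3507.6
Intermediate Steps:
U(H) = -5 + 2*H² (U(H) = (H² + H²) - 5 = 2*H² - 5 = -5 + 2*H²)
y = 1/14 (y = ((30 - 6)/(28 + 20))/7 = (24/48)/7 = (24*(1/48))/7 = (⅐)*(½) = 1/14 ≈ 0.071429)
s(R) = -5/14 + 1/(28*R²) (s(R) = (-5 + 2*(1/(R + R))²)/14 = (-5 + 2*(1/(2*R))²)/14 = (-5 + 2*(1/(4*R²)))/14 = (-5 + 1/(2*R²))/14 = -5/14 + 1/(28*R²))
s(99) + 3508 = (-5/14 + (1/28)/99²) + 3508 = (-5/14 + (1/28)*(1/9801)) + 3508 = (-5/14 + 1/274428) + 3508 = -98009/274428 + 3508 = 962595415/274428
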